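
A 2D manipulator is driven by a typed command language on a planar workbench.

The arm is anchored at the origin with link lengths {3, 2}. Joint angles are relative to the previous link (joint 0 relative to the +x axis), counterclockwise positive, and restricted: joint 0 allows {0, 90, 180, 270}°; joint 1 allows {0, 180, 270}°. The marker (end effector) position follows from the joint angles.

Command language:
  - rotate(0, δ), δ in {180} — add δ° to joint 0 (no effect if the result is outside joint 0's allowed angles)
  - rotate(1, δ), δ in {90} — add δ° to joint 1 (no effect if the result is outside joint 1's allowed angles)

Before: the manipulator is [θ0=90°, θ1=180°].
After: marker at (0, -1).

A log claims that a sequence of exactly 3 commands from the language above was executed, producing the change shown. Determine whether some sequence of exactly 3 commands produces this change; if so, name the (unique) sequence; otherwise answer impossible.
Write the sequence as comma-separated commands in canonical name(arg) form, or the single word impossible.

start: [θ0=90°, θ1=180°]
t=1 rotate(0, 180) ⇒ [θ0=270°, θ1=180°]
t=2 rotate(0, 180) ⇒ [θ0=90°, θ1=180°]
t=3 rotate(0, 180) ⇒ [θ0=270°, θ1=180°]
no other 3-command option fits: unique.

rotate(0, 180), rotate(0, 180), rotate(0, 180)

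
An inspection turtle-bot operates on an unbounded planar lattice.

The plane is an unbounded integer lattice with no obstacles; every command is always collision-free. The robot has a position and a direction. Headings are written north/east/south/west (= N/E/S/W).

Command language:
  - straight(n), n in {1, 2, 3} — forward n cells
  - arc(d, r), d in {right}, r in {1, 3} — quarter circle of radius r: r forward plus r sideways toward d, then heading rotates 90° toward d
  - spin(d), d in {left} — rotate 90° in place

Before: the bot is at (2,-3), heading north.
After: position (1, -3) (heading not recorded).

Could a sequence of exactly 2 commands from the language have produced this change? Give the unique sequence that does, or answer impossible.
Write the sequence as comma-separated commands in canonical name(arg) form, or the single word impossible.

spin(left), straight(1)

key: order matters: swapping spin(left) and straight(1) lands elsewhere
begin: at (2,-3), heading north
[1] after spin(left): at (2,-3), heading west
[2] after straight(1): at (1,-3), heading west
no rival 2-sequence matches.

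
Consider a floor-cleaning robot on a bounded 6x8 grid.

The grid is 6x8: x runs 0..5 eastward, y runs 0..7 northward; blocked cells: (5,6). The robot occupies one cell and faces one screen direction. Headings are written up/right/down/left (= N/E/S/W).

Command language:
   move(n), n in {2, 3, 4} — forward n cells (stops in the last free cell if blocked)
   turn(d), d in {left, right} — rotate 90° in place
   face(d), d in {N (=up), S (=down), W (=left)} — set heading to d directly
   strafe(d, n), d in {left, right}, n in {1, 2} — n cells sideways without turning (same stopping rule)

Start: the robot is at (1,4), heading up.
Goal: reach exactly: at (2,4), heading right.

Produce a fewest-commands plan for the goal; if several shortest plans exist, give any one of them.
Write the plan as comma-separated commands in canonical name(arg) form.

begin: at (1,4), heading up
1. strafe(right, 1) → at (2,4), heading up
2. turn(right) → at (2,4), heading right
no 1-step plan works, so 2 is optimal.

strafe(right, 1), turn(right)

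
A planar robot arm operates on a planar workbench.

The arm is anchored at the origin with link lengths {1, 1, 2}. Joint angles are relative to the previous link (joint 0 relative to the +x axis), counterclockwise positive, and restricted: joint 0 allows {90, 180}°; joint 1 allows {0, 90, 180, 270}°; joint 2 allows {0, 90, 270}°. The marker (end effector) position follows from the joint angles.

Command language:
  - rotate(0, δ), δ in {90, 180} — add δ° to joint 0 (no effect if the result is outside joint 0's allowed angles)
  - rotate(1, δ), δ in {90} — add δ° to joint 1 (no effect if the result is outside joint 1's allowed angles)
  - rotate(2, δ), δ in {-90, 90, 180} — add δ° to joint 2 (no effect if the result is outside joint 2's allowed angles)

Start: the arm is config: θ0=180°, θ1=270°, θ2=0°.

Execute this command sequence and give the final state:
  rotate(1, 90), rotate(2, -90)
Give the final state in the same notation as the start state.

start: config: θ0=180°, θ1=270°, θ2=0°
step 1 (rotate(1, 90)): config: θ0=180°, θ1=0°, θ2=0°
step 2 (rotate(2, -90)): config: θ0=180°, θ1=0°, θ2=270°

config: θ0=180°, θ1=0°, θ2=270°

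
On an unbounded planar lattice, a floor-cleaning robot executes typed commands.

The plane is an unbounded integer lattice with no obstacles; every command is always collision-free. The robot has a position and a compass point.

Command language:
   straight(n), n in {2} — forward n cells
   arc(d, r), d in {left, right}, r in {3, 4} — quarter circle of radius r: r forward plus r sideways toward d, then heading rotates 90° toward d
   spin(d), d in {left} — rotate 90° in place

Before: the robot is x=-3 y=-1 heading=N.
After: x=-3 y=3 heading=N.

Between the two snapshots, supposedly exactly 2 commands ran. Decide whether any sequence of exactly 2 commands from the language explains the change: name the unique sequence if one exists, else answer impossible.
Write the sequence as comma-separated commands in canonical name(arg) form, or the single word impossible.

straight(2), straight(2)

key: heading stays N — no command in the sequence turns
start: x=-3 y=-1 heading=N
[1] after straight(2): x=-3 y=1 heading=N
[2] after straight(2): x=-3 y=3 heading=N
all 36 alternatives checked — unique.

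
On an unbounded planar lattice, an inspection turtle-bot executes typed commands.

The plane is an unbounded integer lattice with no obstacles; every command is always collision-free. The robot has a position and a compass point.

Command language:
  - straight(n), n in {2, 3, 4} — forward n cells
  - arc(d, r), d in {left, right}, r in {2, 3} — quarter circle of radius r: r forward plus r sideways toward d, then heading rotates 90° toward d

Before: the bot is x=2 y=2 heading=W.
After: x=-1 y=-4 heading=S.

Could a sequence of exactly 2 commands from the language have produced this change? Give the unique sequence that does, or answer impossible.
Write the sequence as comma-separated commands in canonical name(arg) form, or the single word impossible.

arc(left, 3), straight(3)

key: cell and facing (now S) both changed — the 2 commands mix motion and turning
start: x=2 y=2 heading=W
t=1 arc(left, 3) ⇒ x=-1 y=-1 heading=S
t=2 straight(3) ⇒ x=-1 y=-4 heading=S
all 49 alternatives checked — unique.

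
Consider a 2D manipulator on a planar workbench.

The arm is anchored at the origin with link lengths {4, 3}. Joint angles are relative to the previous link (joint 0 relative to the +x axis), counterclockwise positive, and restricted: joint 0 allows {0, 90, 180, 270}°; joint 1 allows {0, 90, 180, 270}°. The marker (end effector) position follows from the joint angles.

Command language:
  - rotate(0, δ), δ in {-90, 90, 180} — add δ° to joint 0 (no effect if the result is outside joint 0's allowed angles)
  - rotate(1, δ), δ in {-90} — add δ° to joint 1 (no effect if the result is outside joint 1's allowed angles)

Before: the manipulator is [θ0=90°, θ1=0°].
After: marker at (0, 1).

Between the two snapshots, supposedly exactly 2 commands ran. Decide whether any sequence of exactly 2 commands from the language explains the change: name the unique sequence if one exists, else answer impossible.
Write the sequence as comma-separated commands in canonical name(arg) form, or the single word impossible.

start: [θ0=90°, θ1=0°]
1. rotate(1, -90) → [θ0=90°, θ1=270°]
2. rotate(1, -90) → [θ0=90°, θ1=180°]
uniquely the one of 16 2-step routes that fits.

rotate(1, -90), rotate(1, -90)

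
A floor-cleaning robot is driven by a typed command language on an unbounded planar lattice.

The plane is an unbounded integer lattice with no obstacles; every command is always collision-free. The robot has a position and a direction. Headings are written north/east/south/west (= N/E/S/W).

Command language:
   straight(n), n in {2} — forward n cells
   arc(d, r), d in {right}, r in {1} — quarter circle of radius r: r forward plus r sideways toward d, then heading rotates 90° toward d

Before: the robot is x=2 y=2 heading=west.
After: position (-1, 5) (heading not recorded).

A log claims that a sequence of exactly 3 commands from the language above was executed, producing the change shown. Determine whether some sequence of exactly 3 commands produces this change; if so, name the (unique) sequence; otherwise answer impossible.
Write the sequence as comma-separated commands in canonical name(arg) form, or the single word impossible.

straight(2), arc(right, 1), straight(2)

initial: x=2 y=2 heading=west
step 1 (straight(2)): x=0 y=2 heading=west
step 2 (arc(right, 1)): x=-1 y=3 heading=north
step 3 (straight(2)): x=-1 y=5 heading=north
no rival 3-sequence matches.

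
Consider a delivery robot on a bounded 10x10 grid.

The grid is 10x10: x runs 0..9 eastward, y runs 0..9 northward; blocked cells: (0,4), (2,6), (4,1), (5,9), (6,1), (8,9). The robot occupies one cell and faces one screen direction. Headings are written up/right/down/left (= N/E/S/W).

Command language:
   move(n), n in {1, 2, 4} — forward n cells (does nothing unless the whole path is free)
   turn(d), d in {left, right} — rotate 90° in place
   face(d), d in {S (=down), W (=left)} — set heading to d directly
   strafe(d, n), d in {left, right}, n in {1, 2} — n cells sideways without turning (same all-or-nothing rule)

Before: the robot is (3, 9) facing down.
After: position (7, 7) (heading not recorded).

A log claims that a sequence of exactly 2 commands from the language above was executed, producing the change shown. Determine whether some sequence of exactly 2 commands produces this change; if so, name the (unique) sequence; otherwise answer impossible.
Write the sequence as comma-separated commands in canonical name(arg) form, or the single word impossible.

impossible

checked all 2-command options: none fits.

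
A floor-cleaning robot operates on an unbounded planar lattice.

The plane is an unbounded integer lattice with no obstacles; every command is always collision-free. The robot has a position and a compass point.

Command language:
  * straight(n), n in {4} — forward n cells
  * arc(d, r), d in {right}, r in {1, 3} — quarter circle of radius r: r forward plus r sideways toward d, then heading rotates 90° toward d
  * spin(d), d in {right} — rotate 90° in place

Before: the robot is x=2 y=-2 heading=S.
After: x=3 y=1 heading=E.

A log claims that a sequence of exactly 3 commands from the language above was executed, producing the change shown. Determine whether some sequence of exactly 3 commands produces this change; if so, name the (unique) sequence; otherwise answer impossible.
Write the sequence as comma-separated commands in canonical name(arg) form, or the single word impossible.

arc(right, 1), arc(right, 1), arc(right, 3)

key: position moved to (3,1) AND the heading swung to E — translation plus rotation needed
t0: x=2 y=-2 heading=S
t=1 arc(right, 1) ⇒ x=1 y=-3 heading=W
t=2 arc(right, 1) ⇒ x=0 y=-2 heading=N
t=3 arc(right, 3) ⇒ x=3 y=1 heading=E
all 64 alternatives checked — unique.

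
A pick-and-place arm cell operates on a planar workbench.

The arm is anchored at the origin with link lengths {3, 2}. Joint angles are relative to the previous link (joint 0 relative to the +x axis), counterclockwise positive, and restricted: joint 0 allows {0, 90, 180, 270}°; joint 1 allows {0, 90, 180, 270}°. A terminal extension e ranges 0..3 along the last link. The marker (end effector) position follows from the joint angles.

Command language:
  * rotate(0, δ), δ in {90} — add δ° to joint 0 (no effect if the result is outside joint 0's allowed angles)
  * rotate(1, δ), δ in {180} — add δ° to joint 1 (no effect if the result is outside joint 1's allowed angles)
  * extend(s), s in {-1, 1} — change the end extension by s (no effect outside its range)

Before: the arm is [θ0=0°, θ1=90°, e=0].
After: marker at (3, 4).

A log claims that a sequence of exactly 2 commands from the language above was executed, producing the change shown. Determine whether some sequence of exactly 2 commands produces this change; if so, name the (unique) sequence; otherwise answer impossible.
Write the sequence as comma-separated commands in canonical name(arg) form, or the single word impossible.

t0: [θ0=0°, θ1=90°, e=0]
step 1 (extend(1)): [θ0=0°, θ1=90°, e=1]
step 2 (extend(1)): [θ0=0°, θ1=90°, e=2]
no rival 2-sequence matches.

extend(1), extend(1)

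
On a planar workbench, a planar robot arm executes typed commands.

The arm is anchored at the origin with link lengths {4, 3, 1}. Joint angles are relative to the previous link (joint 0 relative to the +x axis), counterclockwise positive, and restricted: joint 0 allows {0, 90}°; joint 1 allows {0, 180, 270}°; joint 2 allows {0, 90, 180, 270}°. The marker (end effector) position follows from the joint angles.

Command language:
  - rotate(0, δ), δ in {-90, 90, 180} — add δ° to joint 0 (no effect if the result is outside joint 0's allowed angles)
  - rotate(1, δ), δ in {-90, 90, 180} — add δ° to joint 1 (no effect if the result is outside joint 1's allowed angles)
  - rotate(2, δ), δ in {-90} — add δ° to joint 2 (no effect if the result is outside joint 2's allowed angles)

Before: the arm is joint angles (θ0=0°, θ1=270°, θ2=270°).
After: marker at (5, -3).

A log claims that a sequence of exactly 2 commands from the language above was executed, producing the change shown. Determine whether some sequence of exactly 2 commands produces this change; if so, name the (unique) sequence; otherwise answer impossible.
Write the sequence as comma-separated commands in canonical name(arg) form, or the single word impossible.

rotate(2, -90), rotate(2, -90)

from: joint angles (θ0=0°, θ1=270°, θ2=270°)
step 1 (rotate(2, -90)): joint angles (θ0=0°, θ1=270°, θ2=180°)
step 2 (rotate(2, -90)): joint angles (θ0=0°, θ1=270°, θ2=90°)
no rival 2-sequence matches.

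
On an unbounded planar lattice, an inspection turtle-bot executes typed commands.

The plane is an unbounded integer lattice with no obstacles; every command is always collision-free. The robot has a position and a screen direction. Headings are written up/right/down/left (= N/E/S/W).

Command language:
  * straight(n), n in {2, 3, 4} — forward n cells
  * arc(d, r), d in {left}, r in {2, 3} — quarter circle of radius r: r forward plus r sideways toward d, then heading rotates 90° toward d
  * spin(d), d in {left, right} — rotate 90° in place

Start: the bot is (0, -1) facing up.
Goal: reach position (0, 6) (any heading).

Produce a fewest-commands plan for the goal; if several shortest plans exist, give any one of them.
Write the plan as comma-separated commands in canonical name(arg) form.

straight(4), straight(3)

t0: (0, -1) facing up
t=1 straight(4) ⇒ (0, 3) facing up
t=2 straight(3) ⇒ (0, 6) facing up
no 1-step plan works, so 2 is optimal.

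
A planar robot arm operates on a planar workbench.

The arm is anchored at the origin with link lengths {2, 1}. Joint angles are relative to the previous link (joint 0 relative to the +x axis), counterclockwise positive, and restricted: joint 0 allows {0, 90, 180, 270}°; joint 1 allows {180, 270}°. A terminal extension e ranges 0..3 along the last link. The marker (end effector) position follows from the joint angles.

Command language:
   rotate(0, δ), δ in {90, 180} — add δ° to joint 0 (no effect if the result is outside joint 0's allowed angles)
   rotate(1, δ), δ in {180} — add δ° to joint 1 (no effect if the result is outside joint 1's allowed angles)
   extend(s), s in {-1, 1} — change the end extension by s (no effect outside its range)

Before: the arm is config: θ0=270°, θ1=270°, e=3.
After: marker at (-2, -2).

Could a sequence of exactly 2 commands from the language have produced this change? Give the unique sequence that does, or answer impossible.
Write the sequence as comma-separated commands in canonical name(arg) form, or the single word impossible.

from: config: θ0=270°, θ1=270°, e=3
t=1 extend(-1) ⇒ config: θ0=270°, θ1=270°, e=2
t=2 extend(-1) ⇒ config: θ0=270°, θ1=270°, e=1
no other 2-command option fits: unique.

extend(-1), extend(-1)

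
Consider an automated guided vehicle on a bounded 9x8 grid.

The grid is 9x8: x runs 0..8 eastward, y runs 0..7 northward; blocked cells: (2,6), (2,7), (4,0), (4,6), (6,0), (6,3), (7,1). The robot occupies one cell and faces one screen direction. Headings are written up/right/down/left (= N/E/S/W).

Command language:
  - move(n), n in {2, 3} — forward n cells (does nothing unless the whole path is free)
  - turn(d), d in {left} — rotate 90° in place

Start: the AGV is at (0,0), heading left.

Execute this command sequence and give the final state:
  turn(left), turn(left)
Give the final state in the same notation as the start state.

begin: at (0,0), heading left
t=1 turn(left) ⇒ at (0,0), heading down
t=2 turn(left) ⇒ at (0,0), heading right

at (0,0), heading right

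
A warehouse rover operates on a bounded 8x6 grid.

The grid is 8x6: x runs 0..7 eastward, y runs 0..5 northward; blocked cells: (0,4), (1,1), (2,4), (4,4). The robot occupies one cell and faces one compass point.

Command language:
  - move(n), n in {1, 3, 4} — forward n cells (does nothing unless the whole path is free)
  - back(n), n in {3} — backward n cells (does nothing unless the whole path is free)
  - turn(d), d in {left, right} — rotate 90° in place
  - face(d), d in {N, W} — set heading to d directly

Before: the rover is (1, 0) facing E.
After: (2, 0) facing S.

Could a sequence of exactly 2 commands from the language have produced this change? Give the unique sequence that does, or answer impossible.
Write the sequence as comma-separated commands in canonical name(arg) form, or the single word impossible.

key: position moved to (2,0) AND the heading swung to S — translation plus rotation needed
t0: (1, 0) facing E
1. move(1) → (2, 0) facing E
2. turn(right) → (2, 0) facing S
uniquely the one of 64 2-step routes that fits.

move(1), turn(right)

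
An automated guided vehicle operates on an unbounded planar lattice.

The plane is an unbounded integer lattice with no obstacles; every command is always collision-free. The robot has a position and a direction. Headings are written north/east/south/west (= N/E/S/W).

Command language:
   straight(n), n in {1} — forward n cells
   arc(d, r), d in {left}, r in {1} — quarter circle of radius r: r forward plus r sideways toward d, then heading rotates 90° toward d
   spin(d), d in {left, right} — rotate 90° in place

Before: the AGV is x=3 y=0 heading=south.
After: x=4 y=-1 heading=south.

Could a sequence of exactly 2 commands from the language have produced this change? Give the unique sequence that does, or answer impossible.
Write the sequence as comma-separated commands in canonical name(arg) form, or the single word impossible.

key: order matters: swapping arc(left, 1) and spin(right) lands elsewhere
initial: x=3 y=0 heading=south
[1] after arc(left, 1): x=4 y=-1 heading=east
[2] after spin(right): x=4 y=-1 heading=south
no other 2-command option fits: unique.

arc(left, 1), spin(right)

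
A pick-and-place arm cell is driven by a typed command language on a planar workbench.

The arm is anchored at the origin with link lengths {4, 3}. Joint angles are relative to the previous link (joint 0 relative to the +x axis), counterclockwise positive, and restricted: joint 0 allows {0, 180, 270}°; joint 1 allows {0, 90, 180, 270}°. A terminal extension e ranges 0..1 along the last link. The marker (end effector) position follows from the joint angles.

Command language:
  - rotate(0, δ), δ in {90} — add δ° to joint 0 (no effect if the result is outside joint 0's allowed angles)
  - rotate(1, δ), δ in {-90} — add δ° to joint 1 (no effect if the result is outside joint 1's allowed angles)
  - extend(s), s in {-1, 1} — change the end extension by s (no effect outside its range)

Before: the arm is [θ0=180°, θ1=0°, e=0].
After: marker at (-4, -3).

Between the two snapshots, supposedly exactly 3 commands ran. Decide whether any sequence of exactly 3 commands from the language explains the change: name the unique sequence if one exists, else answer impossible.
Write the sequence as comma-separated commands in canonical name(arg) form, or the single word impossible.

rotate(1, -90), rotate(1, -90), rotate(1, -90)

t0: [θ0=180°, θ1=0°, e=0]
1. rotate(1, -90) → [θ0=180°, θ1=270°, e=0]
2. rotate(1, -90) → [θ0=180°, θ1=180°, e=0]
3. rotate(1, -90) → [θ0=180°, θ1=90°, e=0]
uniquely the one of 64 3-step routes that fits.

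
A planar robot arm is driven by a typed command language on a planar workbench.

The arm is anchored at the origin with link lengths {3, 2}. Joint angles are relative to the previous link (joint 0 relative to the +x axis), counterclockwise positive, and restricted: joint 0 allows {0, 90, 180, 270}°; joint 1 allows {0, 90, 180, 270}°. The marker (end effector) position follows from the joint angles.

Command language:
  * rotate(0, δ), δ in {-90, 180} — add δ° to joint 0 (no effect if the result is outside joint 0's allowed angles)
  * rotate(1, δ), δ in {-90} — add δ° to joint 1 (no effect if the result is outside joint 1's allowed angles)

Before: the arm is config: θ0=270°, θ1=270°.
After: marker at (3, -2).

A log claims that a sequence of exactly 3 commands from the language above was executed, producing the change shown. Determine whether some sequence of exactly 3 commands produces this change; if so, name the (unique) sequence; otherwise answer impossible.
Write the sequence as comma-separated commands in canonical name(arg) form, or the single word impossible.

start: config: θ0=270°, θ1=270°
step 1 (rotate(0, -90)): config: θ0=180°, θ1=270°
step 2 (rotate(0, -90)): config: θ0=90°, θ1=270°
step 3 (rotate(0, -90)): config: θ0=0°, θ1=270°
no other 3-command option fits: unique.

rotate(0, -90), rotate(0, -90), rotate(0, -90)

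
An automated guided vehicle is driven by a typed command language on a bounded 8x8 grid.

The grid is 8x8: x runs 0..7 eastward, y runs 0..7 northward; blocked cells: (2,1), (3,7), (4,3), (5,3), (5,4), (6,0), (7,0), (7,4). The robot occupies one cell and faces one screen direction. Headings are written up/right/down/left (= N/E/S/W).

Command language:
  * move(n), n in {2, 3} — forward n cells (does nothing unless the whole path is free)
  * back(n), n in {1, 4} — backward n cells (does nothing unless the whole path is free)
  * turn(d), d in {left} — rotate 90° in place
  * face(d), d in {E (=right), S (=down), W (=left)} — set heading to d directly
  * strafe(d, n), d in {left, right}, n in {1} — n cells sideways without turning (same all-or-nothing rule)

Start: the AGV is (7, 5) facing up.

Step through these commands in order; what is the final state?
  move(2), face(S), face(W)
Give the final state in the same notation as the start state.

(7, 7) facing left

initial: (7, 5) facing up
[1] after move(2): (7, 7) facing up
[2] after face(S): (7, 7) facing down
[3] after face(W): (7, 7) facing left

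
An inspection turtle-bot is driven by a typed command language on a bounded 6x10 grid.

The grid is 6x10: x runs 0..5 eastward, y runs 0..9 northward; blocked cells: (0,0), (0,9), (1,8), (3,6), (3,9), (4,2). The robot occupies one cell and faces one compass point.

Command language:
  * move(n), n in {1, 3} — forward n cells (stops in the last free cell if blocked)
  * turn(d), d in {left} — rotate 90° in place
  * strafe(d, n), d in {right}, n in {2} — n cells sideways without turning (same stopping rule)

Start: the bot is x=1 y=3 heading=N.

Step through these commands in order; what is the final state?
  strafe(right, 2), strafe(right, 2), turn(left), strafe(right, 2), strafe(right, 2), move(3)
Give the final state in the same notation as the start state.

x=2 y=7 heading=W

start: x=1 y=3 heading=N
step 1 (strafe(right, 2)): x=3 y=3 heading=N
step 2 (strafe(right, 2)): x=5 y=3 heading=N
step 3 (turn(left)): x=5 y=3 heading=W
step 4 (strafe(right, 2)): x=5 y=5 heading=W
step 5 (strafe(right, 2)): x=5 y=7 heading=W
step 6 (move(3)): x=2 y=7 heading=W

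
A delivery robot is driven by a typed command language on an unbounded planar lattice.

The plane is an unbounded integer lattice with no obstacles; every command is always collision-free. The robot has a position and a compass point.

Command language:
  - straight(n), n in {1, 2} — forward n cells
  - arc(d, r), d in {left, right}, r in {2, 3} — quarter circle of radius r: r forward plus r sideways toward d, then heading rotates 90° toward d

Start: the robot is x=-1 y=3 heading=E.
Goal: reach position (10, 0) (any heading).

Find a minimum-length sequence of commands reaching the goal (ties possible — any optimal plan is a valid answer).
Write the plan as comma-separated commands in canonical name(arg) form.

start: x=-1 y=3 heading=E
[1] after arc(right, 3): x=2 y=0 heading=S
[2] after arc(left, 3): x=5 y=-3 heading=E
[3] after straight(2): x=7 y=-3 heading=E
[4] after arc(left, 3): x=10 y=0 heading=N
shorter routes all fall short; 4 is best.

arc(right, 3), arc(left, 3), straight(2), arc(left, 3)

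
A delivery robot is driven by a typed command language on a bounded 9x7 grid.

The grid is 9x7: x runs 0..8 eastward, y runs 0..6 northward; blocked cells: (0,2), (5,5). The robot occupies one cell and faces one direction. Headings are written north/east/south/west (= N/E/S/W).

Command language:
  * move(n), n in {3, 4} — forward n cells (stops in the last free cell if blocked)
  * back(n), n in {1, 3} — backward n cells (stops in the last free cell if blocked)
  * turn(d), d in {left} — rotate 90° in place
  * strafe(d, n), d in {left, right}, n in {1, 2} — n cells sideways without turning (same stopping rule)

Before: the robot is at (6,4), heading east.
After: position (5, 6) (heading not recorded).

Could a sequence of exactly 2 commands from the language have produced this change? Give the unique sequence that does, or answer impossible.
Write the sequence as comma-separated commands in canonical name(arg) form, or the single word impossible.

strafe(left, 2), back(1)

key: order matters: swapping strafe(left, 2) and back(1) lands elsewhere
start: at (6,4), heading east
step 1 (strafe(left, 2)): at (6,6), heading east
step 2 (back(1)): at (5,6), heading east
all 81 alternatives checked — unique.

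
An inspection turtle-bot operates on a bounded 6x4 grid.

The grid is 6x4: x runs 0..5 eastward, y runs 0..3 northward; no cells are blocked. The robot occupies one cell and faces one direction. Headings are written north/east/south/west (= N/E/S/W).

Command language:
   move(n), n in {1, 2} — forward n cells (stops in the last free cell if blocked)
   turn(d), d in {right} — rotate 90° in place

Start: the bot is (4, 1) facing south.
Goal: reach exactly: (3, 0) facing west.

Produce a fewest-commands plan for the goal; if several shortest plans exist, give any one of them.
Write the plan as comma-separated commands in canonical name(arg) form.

t0: (4, 1) facing south
1. move(2) → (4, 0) facing south
2. turn(right) → (4, 0) facing west
3. move(1) → (3, 0) facing west
minimal: 3 command(s), checked below 3.

move(2), turn(right), move(1)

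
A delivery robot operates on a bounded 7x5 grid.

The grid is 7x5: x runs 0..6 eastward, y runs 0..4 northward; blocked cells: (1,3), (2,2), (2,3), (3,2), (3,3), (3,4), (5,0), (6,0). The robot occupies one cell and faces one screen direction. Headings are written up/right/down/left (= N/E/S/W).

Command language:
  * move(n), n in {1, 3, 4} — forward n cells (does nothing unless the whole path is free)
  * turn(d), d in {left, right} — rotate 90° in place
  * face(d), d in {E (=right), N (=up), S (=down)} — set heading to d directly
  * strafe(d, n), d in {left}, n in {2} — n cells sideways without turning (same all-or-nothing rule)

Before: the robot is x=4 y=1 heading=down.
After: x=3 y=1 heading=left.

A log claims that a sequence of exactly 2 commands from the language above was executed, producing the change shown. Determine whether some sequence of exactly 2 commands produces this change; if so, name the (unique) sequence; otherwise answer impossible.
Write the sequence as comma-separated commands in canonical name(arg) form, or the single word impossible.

key: position moved to (3,1) AND the heading swung to W — translation plus rotation needed
from: x=4 y=1 heading=down
t=1 turn(right) ⇒ x=4 y=1 heading=left
t=2 move(1) ⇒ x=3 y=1 heading=left
uniquely the one of 81 2-step routes that fits.

turn(right), move(1)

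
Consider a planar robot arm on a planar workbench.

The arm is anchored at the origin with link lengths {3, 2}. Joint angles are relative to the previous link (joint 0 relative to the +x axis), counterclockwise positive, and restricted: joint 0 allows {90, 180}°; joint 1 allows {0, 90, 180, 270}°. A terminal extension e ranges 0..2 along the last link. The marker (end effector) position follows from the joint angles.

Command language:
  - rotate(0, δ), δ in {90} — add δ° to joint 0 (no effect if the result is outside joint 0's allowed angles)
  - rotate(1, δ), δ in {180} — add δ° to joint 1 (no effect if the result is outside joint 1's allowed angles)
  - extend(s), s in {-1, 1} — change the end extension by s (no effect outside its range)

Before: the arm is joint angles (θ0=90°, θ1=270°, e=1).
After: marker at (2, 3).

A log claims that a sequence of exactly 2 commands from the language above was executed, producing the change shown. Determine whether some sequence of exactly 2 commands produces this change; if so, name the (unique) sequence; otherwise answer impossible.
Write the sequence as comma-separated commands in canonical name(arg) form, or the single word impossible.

t0: joint angles (θ0=90°, θ1=270°, e=1)
[1] after extend(-1): joint angles (θ0=90°, θ1=270°, e=0)
[2] after extend(-1): joint angles (θ0=90°, θ1=270°, e=0)
all 16 alternatives checked — unique.

extend(-1), extend(-1)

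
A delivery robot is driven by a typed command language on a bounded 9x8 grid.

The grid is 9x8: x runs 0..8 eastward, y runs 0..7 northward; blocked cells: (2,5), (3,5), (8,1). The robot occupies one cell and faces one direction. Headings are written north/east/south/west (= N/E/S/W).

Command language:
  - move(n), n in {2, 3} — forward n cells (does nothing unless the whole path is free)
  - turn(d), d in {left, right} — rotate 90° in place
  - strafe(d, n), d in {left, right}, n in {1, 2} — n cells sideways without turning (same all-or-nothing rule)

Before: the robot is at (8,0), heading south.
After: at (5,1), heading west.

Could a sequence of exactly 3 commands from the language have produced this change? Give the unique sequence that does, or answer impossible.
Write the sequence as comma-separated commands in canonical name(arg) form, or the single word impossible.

turn(right), move(3), strafe(right, 1)

key: order matters: swapping turn(right) and strafe(right, 1) lands elsewhere
initial: at (8,0), heading south
1. turn(right) → at (8,0), heading west
2. move(3) → at (5,0), heading west
3. strafe(right, 1) → at (5,1), heading west
no other 3-command option fits: unique.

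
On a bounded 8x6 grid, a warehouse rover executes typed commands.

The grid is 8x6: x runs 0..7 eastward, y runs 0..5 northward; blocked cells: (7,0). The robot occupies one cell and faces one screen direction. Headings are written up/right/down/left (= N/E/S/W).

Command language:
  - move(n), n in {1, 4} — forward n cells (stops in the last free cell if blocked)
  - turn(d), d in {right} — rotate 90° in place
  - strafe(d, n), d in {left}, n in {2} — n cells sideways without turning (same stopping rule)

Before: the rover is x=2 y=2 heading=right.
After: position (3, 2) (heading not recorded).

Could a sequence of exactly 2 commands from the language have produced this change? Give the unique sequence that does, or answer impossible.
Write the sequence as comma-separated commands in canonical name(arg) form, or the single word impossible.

key: order matters: swapping move(1) and turn(right) lands elsewhere
t0: x=2 y=2 heading=right
[1] after move(1): x=3 y=2 heading=right
[2] after turn(right): x=3 y=2 heading=down
all 16 alternatives checked — unique.

move(1), turn(right)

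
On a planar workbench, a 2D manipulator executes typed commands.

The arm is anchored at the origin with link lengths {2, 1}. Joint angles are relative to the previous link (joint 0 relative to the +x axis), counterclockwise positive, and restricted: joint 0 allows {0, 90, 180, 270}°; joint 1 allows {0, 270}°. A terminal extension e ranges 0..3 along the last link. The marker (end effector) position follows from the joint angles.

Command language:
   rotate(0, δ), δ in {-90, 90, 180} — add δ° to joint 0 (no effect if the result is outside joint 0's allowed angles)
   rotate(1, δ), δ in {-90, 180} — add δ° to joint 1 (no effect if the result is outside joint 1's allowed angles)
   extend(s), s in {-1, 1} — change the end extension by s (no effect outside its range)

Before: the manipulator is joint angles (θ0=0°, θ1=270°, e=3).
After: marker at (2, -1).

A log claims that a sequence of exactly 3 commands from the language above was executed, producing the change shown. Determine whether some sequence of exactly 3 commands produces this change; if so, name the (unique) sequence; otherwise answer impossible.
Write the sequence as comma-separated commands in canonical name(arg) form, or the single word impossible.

start: joint angles (θ0=0°, θ1=270°, e=3)
[1] after extend(-1): joint angles (θ0=0°, θ1=270°, e=2)
[2] after extend(-1): joint angles (θ0=0°, θ1=270°, e=1)
[3] after extend(-1): joint angles (θ0=0°, θ1=270°, e=0)
all 343 alternatives checked — unique.

extend(-1), extend(-1), extend(-1)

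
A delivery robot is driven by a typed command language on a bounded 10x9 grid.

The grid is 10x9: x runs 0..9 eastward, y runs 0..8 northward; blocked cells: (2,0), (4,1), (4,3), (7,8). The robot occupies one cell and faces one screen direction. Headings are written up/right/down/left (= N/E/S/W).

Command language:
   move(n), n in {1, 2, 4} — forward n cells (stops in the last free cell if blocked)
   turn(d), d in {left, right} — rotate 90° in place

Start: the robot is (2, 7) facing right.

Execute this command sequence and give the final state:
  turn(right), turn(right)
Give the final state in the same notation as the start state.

t0: (2, 7) facing right
[1] after turn(right): (2, 7) facing down
[2] after turn(right): (2, 7) facing left

(2, 7) facing left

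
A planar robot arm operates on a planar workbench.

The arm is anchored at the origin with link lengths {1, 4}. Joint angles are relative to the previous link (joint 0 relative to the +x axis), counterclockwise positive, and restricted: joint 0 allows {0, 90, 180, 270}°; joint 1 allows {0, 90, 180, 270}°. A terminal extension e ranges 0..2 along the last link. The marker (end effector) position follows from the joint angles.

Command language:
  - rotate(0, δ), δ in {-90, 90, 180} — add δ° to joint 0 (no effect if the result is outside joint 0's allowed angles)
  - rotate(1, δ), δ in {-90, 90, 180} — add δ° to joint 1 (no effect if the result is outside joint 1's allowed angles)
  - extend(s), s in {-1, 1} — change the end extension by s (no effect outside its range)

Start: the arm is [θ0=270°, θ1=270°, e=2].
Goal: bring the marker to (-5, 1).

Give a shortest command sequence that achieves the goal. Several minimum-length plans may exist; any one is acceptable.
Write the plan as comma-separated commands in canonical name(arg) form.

extend(-1), rotate(0, 180), rotate(1, 180)

begin: [θ0=270°, θ1=270°, e=2]
step 1 (extend(-1)): [θ0=270°, θ1=270°, e=1]
step 2 (rotate(0, 180)): [θ0=90°, θ1=270°, e=1]
step 3 (rotate(1, 180)): [θ0=90°, θ1=90°, e=1]
nothing shorter than 3 reaches the goal.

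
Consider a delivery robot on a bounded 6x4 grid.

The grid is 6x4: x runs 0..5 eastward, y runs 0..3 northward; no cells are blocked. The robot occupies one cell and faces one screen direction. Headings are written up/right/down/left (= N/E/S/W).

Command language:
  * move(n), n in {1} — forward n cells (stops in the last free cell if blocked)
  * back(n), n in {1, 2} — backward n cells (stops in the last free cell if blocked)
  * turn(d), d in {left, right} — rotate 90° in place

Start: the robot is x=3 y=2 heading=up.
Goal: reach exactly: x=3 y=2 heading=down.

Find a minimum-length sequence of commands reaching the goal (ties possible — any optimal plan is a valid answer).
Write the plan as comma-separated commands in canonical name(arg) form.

begin: x=3 y=2 heading=up
t=1 turn(left) ⇒ x=3 y=2 heading=left
t=2 turn(left) ⇒ x=3 y=2 heading=down
nothing shorter than 2 reaches the goal.

turn(left), turn(left)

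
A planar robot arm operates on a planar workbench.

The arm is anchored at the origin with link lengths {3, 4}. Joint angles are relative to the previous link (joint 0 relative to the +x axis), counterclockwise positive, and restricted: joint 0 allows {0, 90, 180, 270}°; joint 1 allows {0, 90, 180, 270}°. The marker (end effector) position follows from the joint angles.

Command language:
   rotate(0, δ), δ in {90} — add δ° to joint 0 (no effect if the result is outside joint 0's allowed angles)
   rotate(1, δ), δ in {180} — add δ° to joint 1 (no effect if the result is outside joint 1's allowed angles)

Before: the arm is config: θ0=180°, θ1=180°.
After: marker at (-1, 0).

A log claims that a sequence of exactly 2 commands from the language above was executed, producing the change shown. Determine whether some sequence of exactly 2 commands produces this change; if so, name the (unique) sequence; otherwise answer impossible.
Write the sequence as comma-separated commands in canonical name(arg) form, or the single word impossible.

rotate(0, 90), rotate(0, 90)

initial: config: θ0=180°, θ1=180°
t=1 rotate(0, 90) ⇒ config: θ0=270°, θ1=180°
t=2 rotate(0, 90) ⇒ config: θ0=0°, θ1=180°
no rival 2-sequence matches.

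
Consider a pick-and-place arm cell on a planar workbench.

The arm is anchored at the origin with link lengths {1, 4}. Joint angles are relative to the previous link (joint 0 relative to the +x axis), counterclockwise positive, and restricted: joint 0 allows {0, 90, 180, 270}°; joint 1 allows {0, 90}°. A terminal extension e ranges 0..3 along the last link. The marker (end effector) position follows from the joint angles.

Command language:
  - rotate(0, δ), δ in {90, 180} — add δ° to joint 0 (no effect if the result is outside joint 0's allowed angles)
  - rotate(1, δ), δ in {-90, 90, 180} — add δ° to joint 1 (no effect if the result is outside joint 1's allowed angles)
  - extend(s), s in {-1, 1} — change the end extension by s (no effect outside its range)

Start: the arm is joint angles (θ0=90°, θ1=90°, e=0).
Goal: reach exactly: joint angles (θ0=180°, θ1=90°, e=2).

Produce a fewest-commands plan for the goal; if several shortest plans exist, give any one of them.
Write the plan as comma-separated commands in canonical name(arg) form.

t0: joint angles (θ0=90°, θ1=90°, e=0)
1. rotate(0, 90) → joint angles (θ0=180°, θ1=90°, e=0)
2. extend(1) → joint angles (θ0=180°, θ1=90°, e=1)
3. extend(1) → joint angles (θ0=180°, θ1=90°, e=2)
no 2-step plan works, so 3 is optimal.

rotate(0, 90), extend(1), extend(1)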